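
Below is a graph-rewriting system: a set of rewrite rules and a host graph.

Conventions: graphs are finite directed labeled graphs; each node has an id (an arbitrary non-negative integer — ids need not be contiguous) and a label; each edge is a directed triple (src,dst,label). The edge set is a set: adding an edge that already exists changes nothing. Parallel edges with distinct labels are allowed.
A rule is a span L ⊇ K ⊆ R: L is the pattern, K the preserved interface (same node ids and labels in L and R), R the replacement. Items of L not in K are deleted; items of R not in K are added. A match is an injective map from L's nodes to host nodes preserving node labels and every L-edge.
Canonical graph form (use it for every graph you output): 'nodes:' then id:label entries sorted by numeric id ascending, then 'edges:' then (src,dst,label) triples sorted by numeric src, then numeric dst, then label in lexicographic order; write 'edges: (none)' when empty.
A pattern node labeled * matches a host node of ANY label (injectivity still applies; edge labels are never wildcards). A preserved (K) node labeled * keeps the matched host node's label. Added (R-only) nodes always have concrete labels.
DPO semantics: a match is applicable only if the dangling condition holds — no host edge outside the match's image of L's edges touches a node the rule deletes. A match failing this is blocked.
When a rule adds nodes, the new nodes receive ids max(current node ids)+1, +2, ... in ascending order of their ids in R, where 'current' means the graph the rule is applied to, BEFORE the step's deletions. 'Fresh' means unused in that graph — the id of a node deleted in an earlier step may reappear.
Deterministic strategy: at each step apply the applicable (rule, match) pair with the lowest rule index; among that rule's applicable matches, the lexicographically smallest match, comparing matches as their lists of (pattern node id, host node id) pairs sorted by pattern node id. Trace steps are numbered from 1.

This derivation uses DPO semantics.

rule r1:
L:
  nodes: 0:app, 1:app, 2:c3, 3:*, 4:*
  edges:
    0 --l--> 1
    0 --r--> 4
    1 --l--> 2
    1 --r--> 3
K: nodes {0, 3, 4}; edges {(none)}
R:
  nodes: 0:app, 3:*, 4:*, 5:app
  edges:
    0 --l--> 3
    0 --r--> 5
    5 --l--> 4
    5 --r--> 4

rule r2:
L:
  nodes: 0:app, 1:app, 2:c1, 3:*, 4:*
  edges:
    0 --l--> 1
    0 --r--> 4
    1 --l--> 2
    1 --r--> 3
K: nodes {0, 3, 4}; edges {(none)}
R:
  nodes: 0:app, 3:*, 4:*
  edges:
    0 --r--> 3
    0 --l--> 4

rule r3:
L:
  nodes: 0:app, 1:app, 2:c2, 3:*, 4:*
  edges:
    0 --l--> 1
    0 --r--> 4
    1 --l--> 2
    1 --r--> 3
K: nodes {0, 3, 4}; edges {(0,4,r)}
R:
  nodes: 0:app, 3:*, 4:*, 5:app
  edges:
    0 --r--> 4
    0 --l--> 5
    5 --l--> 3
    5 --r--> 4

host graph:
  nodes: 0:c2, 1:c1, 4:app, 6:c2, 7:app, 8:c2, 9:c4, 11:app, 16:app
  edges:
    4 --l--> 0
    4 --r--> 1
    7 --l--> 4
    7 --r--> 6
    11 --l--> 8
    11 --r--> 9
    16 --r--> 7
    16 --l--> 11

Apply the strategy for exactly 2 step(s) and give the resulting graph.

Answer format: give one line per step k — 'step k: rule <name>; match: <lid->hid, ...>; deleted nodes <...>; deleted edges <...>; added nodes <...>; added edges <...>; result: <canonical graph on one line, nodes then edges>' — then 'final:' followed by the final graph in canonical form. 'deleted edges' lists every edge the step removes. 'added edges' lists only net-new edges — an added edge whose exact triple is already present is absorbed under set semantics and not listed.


step 1: rule r3; match: 0->7, 1->4, 2->0, 3->1, 4->6; deleted nodes 0, 4; deleted edges (4,0,l); (4,1,r); (7,4,l); added nodes 17; added edges (7,17,l); (17,1,l); (17,6,r); result: nodes: 1:c1, 6:c2, 7:app, 8:c2, 9:c4, 11:app, 16:app, 17:app edges: (7,6,r); (7,17,l); (11,8,l); (11,9,r); (16,7,r); (16,11,l); (17,1,l); (17,6,r)
step 2: rule r3; match: 0->16, 1->11, 2->8, 3->9, 4->7; deleted nodes 8, 11; deleted edges (11,8,l); (11,9,r); (16,11,l); added nodes 18; added edges (16,18,l); (18,7,r); (18,9,l); result: nodes: 1:c1, 6:c2, 7:app, 9:c4, 16:app, 17:app, 18:app edges: (7,6,r); (7,17,l); (16,7,r); (16,18,l); (17,1,l); (17,6,r); (18,7,r); (18,9,l)
final:
nodes: 1:c1, 6:c2, 7:app, 9:c4, 16:app, 17:app, 18:app
edges: (7,6,r); (7,17,l); (16,7,r); (16,18,l); (17,1,l); (17,6,r); (18,7,r); (18,9,l)


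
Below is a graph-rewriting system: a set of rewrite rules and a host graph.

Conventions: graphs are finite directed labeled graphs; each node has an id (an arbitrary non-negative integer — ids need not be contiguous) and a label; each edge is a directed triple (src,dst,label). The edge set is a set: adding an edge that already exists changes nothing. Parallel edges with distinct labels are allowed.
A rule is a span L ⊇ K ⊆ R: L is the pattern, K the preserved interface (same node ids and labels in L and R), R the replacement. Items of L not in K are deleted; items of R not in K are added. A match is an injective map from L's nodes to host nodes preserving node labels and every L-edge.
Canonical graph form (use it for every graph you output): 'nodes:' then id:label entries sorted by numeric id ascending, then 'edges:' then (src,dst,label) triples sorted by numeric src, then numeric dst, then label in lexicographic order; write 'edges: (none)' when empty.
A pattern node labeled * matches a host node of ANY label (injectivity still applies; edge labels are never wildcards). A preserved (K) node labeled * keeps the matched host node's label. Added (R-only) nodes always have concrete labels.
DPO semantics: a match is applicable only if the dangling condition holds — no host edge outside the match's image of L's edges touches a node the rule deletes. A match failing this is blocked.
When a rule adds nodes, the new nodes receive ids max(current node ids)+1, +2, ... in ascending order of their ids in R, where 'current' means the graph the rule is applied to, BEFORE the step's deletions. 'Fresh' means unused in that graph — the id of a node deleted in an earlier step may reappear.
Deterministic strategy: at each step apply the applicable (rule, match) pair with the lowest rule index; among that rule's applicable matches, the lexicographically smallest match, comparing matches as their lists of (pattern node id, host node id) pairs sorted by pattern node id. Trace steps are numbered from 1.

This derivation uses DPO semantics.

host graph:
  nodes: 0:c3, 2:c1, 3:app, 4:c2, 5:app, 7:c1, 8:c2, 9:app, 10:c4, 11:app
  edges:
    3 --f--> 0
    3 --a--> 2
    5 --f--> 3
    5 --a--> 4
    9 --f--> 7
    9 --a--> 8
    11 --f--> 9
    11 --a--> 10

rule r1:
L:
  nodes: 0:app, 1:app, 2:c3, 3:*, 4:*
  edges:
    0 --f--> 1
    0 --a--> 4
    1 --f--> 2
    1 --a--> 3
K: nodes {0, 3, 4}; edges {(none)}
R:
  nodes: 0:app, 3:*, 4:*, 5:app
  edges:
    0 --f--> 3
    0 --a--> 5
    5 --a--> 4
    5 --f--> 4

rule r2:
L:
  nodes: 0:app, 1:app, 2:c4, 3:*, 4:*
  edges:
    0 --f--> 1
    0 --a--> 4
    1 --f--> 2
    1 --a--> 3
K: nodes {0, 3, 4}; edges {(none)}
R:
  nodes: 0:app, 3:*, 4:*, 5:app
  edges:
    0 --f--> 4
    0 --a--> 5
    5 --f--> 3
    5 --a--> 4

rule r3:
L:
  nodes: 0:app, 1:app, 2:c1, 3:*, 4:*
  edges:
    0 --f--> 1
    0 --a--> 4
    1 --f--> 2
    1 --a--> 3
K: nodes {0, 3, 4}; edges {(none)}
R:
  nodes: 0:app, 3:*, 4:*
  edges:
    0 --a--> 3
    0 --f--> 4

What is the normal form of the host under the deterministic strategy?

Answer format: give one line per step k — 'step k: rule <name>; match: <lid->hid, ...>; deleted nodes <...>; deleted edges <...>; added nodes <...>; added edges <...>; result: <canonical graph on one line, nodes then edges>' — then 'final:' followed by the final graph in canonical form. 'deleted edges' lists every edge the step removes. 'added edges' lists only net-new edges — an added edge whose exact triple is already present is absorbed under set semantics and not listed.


step 1: rule r1; match: 0->5, 1->3, 2->0, 3->2, 4->4; deleted nodes 0, 3; deleted edges (3,0,f); (3,2,a); (5,3,f); (5,4,a); added nodes 12; added edges (5,2,f); (5,12,a); (12,4,a); (12,4,f); result: nodes: 2:c1, 4:c2, 5:app, 7:c1, 8:c2, 9:app, 10:c4, 11:app, 12:app edges: (5,2,f); (5,12,a); (9,7,f); (9,8,a); (11,9,f); (11,10,a); (12,4,a); (12,4,f)
step 2: rule r3; match: 0->11, 1->9, 2->7, 3->8, 4->10; deleted nodes 7, 9; deleted edges (9,7,f); (9,8,a); (11,9,f); (11,10,a); added nodes (none); added edges (11,8,a); (11,10,f); result: nodes: 2:c1, 4:c2, 5:app, 8:c2, 10:c4, 11:app, 12:app edges: (5,2,f); (5,12,a); (11,8,a); (11,10,f); (12,4,a); (12,4,f)
final:
nodes: 2:c1, 4:c2, 5:app, 8:c2, 10:c4, 11:app, 12:app
edges: (5,2,f); (5,12,a); (11,8,a); (11,10,f); (12,4,a); (12,4,f)


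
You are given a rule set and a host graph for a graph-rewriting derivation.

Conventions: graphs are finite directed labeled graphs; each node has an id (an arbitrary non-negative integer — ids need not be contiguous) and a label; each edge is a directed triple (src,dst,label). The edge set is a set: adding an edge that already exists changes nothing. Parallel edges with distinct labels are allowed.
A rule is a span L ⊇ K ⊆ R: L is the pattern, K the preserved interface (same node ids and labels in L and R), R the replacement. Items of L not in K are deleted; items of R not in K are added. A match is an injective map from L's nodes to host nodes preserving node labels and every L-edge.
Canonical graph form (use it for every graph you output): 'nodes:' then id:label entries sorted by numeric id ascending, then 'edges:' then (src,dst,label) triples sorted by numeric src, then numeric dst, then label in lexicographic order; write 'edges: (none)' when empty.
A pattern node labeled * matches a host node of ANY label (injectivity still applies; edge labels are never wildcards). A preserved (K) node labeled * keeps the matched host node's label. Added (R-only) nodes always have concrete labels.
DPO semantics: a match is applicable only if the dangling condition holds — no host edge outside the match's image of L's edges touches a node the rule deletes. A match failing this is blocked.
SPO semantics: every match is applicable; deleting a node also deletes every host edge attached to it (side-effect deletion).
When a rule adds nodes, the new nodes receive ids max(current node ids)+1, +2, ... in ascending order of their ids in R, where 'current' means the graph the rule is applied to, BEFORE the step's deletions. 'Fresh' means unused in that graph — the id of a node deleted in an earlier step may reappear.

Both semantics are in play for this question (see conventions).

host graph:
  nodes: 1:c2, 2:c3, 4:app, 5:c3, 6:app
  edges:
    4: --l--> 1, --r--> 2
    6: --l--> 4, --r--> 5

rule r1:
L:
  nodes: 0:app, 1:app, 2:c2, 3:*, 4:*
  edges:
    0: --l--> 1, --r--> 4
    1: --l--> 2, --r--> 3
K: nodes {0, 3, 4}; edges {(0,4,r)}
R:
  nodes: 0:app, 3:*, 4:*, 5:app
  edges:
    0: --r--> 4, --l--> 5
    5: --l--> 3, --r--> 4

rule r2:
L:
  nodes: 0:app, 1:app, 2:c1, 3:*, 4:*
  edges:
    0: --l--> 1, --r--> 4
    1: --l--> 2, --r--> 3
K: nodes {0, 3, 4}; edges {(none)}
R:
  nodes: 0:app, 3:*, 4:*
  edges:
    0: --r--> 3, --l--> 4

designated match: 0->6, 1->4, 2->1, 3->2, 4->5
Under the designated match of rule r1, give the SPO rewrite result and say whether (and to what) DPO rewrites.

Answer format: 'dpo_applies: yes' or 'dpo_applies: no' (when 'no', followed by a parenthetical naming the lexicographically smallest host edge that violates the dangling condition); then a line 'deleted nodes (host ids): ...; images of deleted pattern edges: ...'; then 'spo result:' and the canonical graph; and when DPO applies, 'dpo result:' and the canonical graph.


dpo_applies: yes
deleted nodes (host ids): 1, 4; images of deleted pattern edges: (4,1,l); (4,2,r); (6,4,l)
spo result:
nodes: 2:c3, 5:c3, 6:app, 7:app
edges: (6,5,r); (6,7,l); (7,2,l); (7,5,r)
dpo result:
nodes: 2:c3, 5:c3, 6:app, 7:app
edges: (6,5,r); (6,7,l); (7,2,l); (7,5,r)


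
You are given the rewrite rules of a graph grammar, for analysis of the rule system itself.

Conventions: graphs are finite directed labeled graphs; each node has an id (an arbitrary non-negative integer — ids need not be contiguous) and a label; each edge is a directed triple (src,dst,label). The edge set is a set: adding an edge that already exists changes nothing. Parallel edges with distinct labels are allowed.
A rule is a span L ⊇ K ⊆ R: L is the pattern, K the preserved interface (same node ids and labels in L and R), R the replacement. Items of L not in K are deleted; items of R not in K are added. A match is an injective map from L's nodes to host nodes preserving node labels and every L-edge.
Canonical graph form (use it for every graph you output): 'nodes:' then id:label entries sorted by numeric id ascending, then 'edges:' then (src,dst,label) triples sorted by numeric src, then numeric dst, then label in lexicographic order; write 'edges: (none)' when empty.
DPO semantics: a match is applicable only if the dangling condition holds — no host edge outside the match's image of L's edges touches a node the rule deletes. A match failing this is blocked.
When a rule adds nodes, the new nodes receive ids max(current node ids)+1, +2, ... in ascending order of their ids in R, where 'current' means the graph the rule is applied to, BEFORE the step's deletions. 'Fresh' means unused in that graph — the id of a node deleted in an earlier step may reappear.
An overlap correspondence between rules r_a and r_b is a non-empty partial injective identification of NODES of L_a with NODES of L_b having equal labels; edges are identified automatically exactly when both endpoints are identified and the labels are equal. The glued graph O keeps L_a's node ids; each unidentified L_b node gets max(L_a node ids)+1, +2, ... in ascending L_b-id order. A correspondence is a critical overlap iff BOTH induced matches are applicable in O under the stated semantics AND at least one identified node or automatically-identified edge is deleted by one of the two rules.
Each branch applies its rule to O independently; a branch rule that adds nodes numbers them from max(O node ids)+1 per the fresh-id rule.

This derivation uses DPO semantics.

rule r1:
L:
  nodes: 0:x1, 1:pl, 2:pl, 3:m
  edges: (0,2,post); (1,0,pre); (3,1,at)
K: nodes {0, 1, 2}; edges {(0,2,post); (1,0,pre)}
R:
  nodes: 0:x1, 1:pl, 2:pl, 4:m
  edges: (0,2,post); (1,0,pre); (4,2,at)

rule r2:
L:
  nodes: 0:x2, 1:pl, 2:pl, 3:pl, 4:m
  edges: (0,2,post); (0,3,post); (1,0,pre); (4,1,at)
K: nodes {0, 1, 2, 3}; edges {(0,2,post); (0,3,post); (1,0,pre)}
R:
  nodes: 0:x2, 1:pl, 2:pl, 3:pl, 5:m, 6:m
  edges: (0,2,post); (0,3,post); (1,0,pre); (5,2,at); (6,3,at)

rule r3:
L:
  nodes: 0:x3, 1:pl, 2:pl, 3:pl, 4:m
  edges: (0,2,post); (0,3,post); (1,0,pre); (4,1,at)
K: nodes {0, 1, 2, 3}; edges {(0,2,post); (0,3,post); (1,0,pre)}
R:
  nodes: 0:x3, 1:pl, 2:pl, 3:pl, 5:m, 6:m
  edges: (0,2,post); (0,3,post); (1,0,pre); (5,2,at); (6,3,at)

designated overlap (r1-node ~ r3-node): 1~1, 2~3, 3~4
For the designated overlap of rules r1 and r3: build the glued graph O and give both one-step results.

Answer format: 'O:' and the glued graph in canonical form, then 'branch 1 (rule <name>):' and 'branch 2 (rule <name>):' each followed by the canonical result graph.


O:
nodes: 0:x1, 1:pl, 2:pl, 3:m, 4:x3, 5:pl
edges: (0,2,post); (1,0,pre); (1,4,pre); (3,1,at); (4,2,post); (4,5,post)
branch 1 (rule r1):
nodes: 0:x1, 1:pl, 2:pl, 4:x3, 5:pl, 6:m
edges: (0,2,post); (1,0,pre); (1,4,pre); (4,2,post); (4,5,post); (6,2,at)
branch 2 (rule r3):
nodes: 0:x1, 1:pl, 2:pl, 4:x3, 5:pl, 6:m, 7:m
edges: (0,2,post); (1,0,pre); (1,4,pre); (4,2,post); (4,5,post); (6,5,at); (7,2,at)


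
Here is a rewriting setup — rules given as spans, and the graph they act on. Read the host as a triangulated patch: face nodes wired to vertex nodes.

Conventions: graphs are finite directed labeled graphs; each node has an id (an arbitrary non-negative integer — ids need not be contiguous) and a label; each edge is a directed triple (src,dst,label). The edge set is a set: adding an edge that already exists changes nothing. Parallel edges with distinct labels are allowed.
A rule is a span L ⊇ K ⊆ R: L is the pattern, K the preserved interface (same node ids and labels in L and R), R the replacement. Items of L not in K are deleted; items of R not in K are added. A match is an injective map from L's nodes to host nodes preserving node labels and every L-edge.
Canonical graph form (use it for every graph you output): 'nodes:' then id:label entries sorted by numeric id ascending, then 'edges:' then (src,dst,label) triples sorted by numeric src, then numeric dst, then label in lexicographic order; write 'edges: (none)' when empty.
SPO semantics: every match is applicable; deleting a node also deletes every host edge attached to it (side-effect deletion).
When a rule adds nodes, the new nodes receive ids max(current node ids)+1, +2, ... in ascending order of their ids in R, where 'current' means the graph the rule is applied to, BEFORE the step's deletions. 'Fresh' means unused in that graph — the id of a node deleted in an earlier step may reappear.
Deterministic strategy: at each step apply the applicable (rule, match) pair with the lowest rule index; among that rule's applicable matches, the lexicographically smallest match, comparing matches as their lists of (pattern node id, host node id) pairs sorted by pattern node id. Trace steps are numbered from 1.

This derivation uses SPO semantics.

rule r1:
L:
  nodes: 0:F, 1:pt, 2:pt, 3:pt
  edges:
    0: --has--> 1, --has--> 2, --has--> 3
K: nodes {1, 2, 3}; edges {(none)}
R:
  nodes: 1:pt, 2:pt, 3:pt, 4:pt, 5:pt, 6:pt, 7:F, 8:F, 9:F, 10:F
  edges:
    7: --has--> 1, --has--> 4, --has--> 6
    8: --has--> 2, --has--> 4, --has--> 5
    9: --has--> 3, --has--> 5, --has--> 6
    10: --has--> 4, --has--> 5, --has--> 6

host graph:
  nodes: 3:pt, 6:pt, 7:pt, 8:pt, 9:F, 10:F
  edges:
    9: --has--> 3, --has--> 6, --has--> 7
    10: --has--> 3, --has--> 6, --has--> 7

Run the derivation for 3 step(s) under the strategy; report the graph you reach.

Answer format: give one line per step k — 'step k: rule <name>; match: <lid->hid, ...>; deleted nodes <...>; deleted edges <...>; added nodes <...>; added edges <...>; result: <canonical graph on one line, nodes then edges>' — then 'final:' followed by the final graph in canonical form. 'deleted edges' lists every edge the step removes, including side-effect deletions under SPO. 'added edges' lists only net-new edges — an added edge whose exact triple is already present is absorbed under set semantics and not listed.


step 1: rule r1; match: 0->9, 1->3, 2->6, 3->7; deleted nodes 9; deleted edges (9,3,has); (9,6,has); (9,7,has); added nodes 11, 12, 13, 14, 15, 16, 17; added edges (14,3,has); (14,11,has); (14,13,has); (15,6,has); (15,11,has); (15,12,has); (16,7,has); (16,12,has); (16,13,has); (17,11,has); (17,12,has); (17,13,has); result: nodes: 3:pt, 6:pt, 7:pt, 8:pt, 10:F, 11:pt, 12:pt, 13:pt, 14:F, 15:F, 16:F, 17:F edges: (10,3,has); (10,6,has); (10,7,has); (14,3,has); (14,11,has); (14,13,has); (15,6,has); (15,11,has); (15,12,has); (16,7,has); (16,12,has); (16,13,has); (17,11,has); (17,12,has); (17,13,has)
step 2: rule r1; match: 0->10, 1->3, 2->6, 3->7; deleted nodes 10; deleted edges (10,3,has); (10,6,has); (10,7,has); added nodes 18, 19, 20, 21, 22, 23, 24; added edges (21,3,has); (21,18,has); (21,20,has); (22,6,has); (22,18,has); (22,19,has); (23,7,has); (23,19,has); (23,20,has); (24,18,has); (24,19,has); (24,20,has); result: nodes: 3:pt, 6:pt, 7:pt, 8:pt, 11:pt, 12:pt, 13:pt, 14:F, 15:F, 16:F, 17:F, 18:pt, 19:pt, 20:pt, 21:F, 22:F, 23:F, 24:F edges: (14,3,has); (14,11,has); (14,13,has); (15,6,has); (15,11,has); (15,12,has); (16,7,has); (16,12,has); (16,13,has); (17,11,has); (17,12,has); (17,13,has); (21,3,has); (21,18,has); (21,20,has); (22,6,has); (22,18,has); (22,19,has); (23,7,has); (23,19,has); (23,20,has); (24,18,has); (24,19,has); (24,20,has)
step 3: rule r1; match: 0->14, 1->3, 2->11, 3->13; deleted nodes 14; deleted edges (14,3,has); (14,11,has); (14,13,has); added nodes 25, 26, 27, 28, 29, 30, 31; added edges (28,3,has); (28,25,has); (28,27,has); (29,11,has); (29,25,has); (29,26,has); (30,13,has); (30,26,has); (30,27,has); (31,25,has); (31,26,has); (31,27,has); result: nodes: 3:pt, 6:pt, 7:pt, 8:pt, 11:pt, 12:pt, 13:pt, 15:F, 16:F, 17:F, 18:pt, 19:pt, 20:pt, 21:F, 22:F, 23:F, 24:F, 25:pt, 26:pt, 27:pt, 28:F, 29:F, 30:F, 31:F edges: (15,6,has); (15,11,has); (15,12,has); (16,7,has); (16,12,has); (16,13,has); (17,11,has); (17,12,has); (17,13,has); (21,3,has); (21,18,has); (21,20,has); (22,6,has); (22,18,has); (22,19,has); (23,7,has); (23,19,has); (23,20,has); (24,18,has); (24,19,has); (24,20,has); (28,3,has); (28,25,has); (28,27,has); (29,11,has); (29,25,has); (29,26,has); (30,13,has); (30,26,has); (30,27,has); (31,25,has); (31,26,has); (31,27,has)
final:
nodes: 3:pt, 6:pt, 7:pt, 8:pt, 11:pt, 12:pt, 13:pt, 15:F, 16:F, 17:F, 18:pt, 19:pt, 20:pt, 21:F, 22:F, 23:F, 24:F, 25:pt, 26:pt, 27:pt, 28:F, 29:F, 30:F, 31:F
edges: (15,6,has); (15,11,has); (15,12,has); (16,7,has); (16,12,has); (16,13,has); (17,11,has); (17,12,has); (17,13,has); (21,3,has); (21,18,has); (21,20,has); (22,6,has); (22,18,has); (22,19,has); (23,7,has); (23,19,has); (23,20,has); (24,18,has); (24,19,has); (24,20,has); (28,3,has); (28,25,has); (28,27,has); (29,11,has); (29,25,has); (29,26,has); (30,13,has); (30,26,has); (30,27,has); (31,25,has); (31,26,has); (31,27,has)


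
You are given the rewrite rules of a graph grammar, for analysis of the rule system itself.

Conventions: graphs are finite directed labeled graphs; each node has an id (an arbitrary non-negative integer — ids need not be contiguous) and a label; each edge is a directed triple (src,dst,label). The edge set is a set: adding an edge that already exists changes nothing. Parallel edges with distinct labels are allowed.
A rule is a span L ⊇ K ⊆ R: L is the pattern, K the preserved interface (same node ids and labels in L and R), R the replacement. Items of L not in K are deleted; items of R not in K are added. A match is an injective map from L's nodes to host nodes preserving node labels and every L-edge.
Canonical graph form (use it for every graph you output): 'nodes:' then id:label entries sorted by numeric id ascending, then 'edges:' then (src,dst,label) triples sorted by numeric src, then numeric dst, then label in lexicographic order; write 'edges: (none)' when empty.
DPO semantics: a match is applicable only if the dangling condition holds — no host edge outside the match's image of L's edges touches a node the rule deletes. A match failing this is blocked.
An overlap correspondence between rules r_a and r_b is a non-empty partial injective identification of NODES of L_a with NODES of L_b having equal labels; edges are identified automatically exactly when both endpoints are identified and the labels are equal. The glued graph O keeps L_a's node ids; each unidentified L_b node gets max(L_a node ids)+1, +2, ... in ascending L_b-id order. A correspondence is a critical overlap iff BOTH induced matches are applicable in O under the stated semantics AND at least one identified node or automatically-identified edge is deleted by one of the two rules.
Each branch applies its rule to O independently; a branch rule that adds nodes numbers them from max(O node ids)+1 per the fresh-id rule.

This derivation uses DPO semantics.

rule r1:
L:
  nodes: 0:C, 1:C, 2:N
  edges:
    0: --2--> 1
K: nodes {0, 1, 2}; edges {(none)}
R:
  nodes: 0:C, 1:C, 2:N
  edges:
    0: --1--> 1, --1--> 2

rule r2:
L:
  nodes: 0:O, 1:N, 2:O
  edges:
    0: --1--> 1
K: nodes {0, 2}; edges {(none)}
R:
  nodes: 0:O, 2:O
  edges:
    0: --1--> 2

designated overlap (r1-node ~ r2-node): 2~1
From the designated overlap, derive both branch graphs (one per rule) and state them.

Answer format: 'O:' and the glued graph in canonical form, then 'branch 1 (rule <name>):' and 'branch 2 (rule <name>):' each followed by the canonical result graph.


O:
nodes: 0:C, 1:C, 2:N, 3:O, 4:O
edges: (0,1,2); (3,2,1)
branch 1 (rule r1):
nodes: 0:C, 1:C, 2:N, 3:O, 4:O
edges: (0,1,1); (0,2,1); (3,2,1)
branch 2 (rule r2):
nodes: 0:C, 1:C, 3:O, 4:O
edges: (0,1,2); (3,4,1)


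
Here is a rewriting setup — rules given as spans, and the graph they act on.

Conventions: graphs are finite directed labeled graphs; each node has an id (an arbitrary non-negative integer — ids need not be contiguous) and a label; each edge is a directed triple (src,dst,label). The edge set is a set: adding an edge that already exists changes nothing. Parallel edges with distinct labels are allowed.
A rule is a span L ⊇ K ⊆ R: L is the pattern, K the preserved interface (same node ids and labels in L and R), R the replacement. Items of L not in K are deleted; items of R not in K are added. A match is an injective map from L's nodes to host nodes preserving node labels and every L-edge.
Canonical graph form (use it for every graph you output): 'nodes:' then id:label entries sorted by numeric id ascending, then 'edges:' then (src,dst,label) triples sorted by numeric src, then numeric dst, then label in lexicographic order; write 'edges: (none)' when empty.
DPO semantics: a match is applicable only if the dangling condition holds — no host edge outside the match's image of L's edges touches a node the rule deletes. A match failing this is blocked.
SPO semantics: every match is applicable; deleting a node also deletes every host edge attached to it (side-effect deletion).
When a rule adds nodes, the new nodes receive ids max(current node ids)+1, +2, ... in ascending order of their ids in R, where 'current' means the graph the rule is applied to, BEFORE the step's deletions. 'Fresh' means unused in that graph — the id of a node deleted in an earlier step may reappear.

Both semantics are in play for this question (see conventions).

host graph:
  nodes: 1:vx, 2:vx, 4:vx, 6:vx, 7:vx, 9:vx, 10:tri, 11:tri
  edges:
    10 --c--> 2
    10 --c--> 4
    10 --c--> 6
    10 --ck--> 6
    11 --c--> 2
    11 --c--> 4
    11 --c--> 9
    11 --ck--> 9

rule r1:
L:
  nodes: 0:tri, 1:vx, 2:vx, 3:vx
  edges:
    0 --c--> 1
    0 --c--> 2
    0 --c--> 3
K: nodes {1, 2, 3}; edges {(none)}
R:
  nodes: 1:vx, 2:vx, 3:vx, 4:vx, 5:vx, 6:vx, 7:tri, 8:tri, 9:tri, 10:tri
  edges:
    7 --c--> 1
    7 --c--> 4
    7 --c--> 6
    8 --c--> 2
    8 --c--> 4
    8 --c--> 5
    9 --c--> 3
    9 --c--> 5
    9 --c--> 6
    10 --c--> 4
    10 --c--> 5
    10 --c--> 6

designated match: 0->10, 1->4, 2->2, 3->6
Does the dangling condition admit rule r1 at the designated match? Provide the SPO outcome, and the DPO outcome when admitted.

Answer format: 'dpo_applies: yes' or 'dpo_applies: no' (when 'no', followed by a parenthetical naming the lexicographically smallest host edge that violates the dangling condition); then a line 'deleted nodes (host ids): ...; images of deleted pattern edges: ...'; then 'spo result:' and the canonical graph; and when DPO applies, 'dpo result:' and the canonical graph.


dpo_applies: no
(the rule deletes node 10, which keeps host edge (10,6,ck) outside the match image — the dangling condition fails, DPO blocks; SPO proceeds and side-deletes such edges)
deleted nodes (host ids): 10; images of deleted pattern edges: (10,2,c); (10,4,c); (10,6,c)
spo result:
nodes: 1:vx, 2:vx, 4:vx, 6:vx, 7:vx, 9:vx, 11:tri, 12:vx, 13:vx, 14:vx, 15:tri, 16:tri, 17:tri, 18:tri
edges: (11,2,c); (11,4,c); (11,9,c); (11,9,ck); (15,4,c); (15,12,c); (15,14,c); (16,2,c); (16,12,c); (16,13,c); (17,6,c); (17,13,c); (17,14,c); (18,12,c); (18,13,c); (18,14,c)


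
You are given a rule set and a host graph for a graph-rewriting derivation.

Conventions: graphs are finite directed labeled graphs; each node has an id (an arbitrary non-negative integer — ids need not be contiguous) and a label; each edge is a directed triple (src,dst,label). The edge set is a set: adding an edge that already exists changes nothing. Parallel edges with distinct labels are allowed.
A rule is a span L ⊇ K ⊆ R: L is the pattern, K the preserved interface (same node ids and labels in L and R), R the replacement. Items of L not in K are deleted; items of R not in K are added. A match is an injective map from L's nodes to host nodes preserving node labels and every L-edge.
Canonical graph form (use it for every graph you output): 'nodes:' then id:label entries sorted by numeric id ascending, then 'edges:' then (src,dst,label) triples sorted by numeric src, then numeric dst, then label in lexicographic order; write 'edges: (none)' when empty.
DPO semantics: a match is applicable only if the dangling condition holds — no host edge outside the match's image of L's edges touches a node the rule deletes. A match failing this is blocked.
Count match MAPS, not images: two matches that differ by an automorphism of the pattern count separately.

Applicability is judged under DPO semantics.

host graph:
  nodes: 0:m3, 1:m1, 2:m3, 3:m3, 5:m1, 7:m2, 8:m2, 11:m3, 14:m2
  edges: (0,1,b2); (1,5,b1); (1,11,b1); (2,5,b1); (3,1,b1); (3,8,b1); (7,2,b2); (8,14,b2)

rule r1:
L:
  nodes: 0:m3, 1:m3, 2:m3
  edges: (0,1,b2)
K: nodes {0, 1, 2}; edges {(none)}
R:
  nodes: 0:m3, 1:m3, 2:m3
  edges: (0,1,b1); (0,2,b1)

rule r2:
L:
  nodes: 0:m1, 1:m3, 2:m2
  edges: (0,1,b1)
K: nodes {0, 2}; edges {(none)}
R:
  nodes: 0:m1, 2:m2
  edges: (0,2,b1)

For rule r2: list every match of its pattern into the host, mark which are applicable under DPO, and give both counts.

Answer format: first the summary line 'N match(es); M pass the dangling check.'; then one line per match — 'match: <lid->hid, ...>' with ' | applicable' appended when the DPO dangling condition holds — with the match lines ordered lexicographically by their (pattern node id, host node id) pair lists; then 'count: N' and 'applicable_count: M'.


3 match(es); 3 pass the dangling check.
match: 0->1, 1->11, 2->7 | applicable
match: 0->1, 1->11, 2->8 | applicable
match: 0->1, 1->11, 2->14 | applicable
count: 3
applicable_count: 3


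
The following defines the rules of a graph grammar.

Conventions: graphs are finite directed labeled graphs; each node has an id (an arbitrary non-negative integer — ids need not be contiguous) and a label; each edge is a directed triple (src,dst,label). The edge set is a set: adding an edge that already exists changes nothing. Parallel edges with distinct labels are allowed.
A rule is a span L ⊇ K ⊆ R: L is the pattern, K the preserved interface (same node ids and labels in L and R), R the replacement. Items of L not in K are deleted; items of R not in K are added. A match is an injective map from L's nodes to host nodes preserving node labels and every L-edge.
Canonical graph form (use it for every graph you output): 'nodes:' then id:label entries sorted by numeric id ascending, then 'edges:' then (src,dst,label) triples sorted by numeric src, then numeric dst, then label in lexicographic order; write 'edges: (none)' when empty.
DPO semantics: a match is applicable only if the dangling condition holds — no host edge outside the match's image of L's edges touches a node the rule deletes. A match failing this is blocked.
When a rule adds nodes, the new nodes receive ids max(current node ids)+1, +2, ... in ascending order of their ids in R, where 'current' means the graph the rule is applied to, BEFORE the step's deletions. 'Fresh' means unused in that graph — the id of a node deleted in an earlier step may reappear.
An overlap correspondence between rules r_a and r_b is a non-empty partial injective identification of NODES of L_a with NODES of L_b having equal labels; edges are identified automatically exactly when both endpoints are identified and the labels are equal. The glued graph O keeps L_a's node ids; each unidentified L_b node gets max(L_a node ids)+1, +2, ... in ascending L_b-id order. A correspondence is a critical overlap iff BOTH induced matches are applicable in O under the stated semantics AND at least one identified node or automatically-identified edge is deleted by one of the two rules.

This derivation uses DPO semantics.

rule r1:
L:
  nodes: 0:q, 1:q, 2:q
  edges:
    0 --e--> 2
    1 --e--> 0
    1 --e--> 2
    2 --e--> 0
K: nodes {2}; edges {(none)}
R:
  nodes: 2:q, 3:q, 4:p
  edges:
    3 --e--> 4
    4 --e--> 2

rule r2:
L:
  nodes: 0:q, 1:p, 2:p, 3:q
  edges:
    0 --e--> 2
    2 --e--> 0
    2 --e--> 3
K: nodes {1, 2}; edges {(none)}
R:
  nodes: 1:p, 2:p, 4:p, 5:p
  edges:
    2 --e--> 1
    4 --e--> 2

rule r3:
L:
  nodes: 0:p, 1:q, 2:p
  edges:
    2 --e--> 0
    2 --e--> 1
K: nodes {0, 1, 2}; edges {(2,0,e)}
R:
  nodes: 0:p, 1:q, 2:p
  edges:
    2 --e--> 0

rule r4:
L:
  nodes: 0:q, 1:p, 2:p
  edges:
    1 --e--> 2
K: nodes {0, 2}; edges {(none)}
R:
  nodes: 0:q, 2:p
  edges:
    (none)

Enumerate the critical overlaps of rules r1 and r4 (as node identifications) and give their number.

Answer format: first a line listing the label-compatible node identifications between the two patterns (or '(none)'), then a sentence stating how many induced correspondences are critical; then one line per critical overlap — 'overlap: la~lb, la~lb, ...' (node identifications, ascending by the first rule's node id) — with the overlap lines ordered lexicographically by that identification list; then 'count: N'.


label-compatible node identifications between L(r1) and L(r4): 0~0, 1~0, 2~0
2 of the induced correspondences are critical overlaps of r1 and r4.
overlap: 0~0
overlap: 1~0
count: 2


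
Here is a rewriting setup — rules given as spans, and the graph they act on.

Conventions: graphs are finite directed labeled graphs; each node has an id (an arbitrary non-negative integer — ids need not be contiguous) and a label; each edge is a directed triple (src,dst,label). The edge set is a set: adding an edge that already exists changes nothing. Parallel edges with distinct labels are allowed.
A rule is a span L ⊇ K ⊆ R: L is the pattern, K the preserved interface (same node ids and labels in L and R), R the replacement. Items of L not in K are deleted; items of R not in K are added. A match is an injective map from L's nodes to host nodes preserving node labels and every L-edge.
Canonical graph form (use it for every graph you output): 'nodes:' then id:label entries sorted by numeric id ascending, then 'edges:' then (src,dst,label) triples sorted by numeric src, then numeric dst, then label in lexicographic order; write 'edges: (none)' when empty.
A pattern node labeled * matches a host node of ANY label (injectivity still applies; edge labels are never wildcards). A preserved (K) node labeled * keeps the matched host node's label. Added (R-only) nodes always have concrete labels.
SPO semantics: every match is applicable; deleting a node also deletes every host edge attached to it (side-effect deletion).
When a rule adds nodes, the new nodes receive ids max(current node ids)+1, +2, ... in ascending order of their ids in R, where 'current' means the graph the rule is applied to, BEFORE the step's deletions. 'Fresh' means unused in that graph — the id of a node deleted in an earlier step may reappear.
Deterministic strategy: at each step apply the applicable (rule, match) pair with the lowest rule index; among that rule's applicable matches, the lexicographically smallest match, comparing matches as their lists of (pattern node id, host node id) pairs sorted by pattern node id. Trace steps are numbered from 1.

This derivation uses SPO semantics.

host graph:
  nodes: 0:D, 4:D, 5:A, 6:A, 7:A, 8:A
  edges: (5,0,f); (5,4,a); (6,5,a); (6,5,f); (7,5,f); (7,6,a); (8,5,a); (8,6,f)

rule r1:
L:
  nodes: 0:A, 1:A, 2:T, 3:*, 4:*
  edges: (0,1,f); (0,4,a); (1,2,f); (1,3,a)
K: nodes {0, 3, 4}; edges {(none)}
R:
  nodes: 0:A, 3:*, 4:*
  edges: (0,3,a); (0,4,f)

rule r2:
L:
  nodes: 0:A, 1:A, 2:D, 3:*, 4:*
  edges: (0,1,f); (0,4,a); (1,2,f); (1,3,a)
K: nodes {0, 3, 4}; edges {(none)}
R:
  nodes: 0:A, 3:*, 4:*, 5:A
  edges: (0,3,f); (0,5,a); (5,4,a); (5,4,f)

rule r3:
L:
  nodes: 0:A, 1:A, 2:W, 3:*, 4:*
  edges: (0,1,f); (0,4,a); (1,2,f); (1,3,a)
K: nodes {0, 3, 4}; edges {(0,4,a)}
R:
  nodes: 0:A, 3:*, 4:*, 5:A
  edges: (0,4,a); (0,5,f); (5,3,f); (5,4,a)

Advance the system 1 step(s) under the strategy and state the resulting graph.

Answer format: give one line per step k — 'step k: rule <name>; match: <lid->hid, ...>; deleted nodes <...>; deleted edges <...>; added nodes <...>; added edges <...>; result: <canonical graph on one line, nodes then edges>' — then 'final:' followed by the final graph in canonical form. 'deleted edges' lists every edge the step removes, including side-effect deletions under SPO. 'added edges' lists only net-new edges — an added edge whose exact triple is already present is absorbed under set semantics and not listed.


step 1: rule r2; match: 0->7, 1->5, 2->0, 3->4, 4->6; deleted nodes 0, 5; deleted edges (5,0,f); (5,4,a); (6,5,a); (6,5,f); (7,5,f); (7,6,a); (8,5,a); added nodes 9; added edges (7,4,f); (7,9,a); (9,6,a); (9,6,f); result: nodes: 4:D, 6:A, 7:A, 8:A, 9:A edges: (7,4,f); (7,9,a); (8,6,f); (9,6,a); (9,6,f)
final:
nodes: 4:D, 6:A, 7:A, 8:A, 9:A
edges: (7,4,f); (7,9,a); (8,6,f); (9,6,a); (9,6,f)


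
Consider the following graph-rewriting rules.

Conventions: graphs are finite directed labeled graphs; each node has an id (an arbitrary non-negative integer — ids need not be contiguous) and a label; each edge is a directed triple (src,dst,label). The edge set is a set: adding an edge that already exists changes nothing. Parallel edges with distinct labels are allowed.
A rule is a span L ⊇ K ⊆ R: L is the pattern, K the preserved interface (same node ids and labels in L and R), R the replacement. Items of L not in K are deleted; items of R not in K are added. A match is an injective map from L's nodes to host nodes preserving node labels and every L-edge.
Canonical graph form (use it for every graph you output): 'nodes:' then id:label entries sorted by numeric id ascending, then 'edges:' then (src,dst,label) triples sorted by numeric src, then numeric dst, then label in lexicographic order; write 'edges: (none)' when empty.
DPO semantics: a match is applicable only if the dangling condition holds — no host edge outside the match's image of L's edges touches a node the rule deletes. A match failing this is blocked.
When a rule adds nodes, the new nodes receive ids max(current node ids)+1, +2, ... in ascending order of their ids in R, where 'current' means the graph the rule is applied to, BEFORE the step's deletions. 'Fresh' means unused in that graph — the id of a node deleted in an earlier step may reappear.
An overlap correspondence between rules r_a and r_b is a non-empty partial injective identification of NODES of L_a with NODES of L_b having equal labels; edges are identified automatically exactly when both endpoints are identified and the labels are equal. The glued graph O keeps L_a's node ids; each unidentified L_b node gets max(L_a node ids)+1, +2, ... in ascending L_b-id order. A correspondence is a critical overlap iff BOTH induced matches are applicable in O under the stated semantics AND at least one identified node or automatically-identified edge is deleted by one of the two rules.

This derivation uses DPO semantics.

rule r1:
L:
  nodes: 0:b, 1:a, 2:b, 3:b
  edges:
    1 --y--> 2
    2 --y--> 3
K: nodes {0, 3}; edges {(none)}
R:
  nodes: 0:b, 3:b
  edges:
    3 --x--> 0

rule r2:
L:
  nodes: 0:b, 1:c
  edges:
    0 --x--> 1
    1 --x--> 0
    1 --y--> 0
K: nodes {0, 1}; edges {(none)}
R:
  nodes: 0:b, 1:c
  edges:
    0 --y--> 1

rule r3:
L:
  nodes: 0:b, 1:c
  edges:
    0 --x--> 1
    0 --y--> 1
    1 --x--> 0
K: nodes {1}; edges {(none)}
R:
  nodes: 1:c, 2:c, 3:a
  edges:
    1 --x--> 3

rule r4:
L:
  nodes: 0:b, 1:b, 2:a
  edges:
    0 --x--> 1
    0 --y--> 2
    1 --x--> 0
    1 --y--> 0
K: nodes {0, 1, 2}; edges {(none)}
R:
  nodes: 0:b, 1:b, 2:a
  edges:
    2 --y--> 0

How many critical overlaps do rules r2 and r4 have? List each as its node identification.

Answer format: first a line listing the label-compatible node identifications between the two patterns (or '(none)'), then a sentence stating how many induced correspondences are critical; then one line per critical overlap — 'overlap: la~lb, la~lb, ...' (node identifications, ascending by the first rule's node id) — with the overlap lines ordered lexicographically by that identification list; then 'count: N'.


label-compatible node identifications between L(r2) and L(r4): 0~0, 0~1
0 of the induced correspondences are critical overlaps of r2 and r4.
count: 0
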